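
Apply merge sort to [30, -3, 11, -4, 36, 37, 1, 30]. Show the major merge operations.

Divide and conquer:
  Merge [30] + [-3] -> [-3, 30]
  Merge [11] + [-4] -> [-4, 11]
  Merge [-3, 30] + [-4, 11] -> [-4, -3, 11, 30]
  Merge [36] + [37] -> [36, 37]
  Merge [1] + [30] -> [1, 30]
  Merge [36, 37] + [1, 30] -> [1, 30, 36, 37]
  Merge [-4, -3, 11, 30] + [1, 30, 36, 37] -> [-4, -3, 1, 11, 30, 30, 36, 37]


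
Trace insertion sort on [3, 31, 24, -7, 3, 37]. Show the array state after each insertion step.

First element 3 is already 'sorted'
Insert 31: shifted 0 elements -> [3, 31, 24, -7, 3, 37]
Insert 24: shifted 1 elements -> [3, 24, 31, -7, 3, 37]
Insert -7: shifted 3 elements -> [-7, 3, 24, 31, 3, 37]
Insert 3: shifted 2 elements -> [-7, 3, 3, 24, 31, 37]
Insert 37: shifted 0 elements -> [-7, 3, 3, 24, 31, 37]


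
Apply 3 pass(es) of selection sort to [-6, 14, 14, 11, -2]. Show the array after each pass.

Pass 1: Select minimum -6 at index 0, swap -> [-6, 14, 14, 11, -2]
Pass 2: Select minimum -2 at index 4, swap -> [-6, -2, 14, 11, 14]
Pass 3: Select minimum 11 at index 3, swap -> [-6, -2, 11, 14, 14]


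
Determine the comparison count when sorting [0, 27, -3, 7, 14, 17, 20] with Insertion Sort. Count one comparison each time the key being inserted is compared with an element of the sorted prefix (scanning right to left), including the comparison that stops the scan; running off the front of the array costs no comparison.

Insert 27: 0 <= 27 (stop) = 1 comparison(s) -> [0, 27, -3, 7, 14, 17, 20]
Insert -3: 27 > -3 (shift), 0 > -3 (shift), reached front = 2 comparison(s) -> [-3, 0, 27, 7, 14, 17, 20]
Insert 7: 27 > 7 (shift), 0 <= 7 (stop) = 2 comparison(s) -> [-3, 0, 7, 27, 14, 17, 20]
Insert 14: 27 > 14 (shift), 7 <= 14 (stop) = 2 comparison(s) -> [-3, 0, 7, 14, 27, 17, 20]
Insert 17: 27 > 17 (shift), 14 <= 17 (stop) = 2 comparison(s) -> [-3, 0, 7, 14, 17, 27, 20]
Insert 20: 27 > 20 (shift), 17 <= 20 (stop) = 2 comparison(s) -> [-3, 0, 7, 14, 17, 20, 27]
Total comparisons: 1 + 2 + 2 + 2 + 2 + 2 = 11


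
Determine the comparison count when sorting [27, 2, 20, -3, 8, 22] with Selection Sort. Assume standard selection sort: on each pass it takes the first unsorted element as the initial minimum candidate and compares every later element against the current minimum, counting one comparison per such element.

Pass 1: scan indices 1..5 for the minimum = 5 comparison(s); min is -3, place at index 0 -> [-3, 2, 20, 27, 8, 22]
Pass 2: scan indices 2..5 for the minimum = 4 comparison(s); min is 2, place at index 1 -> [-3, 2, 20, 27, 8, 22]
Pass 3: scan indices 3..5 for the minimum = 3 comparison(s); min is 8, place at index 2 -> [-3, 2, 8, 27, 20, 22]
Pass 4: scan indices 4..5 for the minimum = 2 comparison(s); min is 20, place at index 3 -> [-3, 2, 8, 20, 27, 22]
Pass 5: scan indices 5..5 for the minimum = 1 comparison(s); min is 22, place at index 4 -> [-3, 2, 8, 20, 22, 27]
Selection sort always scans the whole unsorted suffix, so the count is (n-1) + (n-2) + ... + 1 = n(n-1)/2 = 6*5/2 = 15 regardless of the input order.
Total comparisons: 5 + 4 + 3 + 2 + 1 = 15


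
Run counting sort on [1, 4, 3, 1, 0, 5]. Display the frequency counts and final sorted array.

Count array: [1, 2, 0, 1, 1, 1]
(count[i] = number of elements equal to i)
Cumulative count: [1, 3, 3, 4, 5, 6]
Sorted: [0, 1, 1, 3, 4, 5]


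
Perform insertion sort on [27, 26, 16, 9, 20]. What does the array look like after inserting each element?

First element 27 is already 'sorted'
Insert 26: shifted 1 elements -> [26, 27, 16, 9, 20]
Insert 16: shifted 2 elements -> [16, 26, 27, 9, 20]
Insert 9: shifted 3 elements -> [9, 16, 26, 27, 20]
Insert 20: shifted 2 elements -> [9, 16, 20, 26, 27]


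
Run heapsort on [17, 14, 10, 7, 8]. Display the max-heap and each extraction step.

Build heap: [17, 14, 10, 7, 8]
Extract 17: [14, 8, 10, 7, 17]
Extract 14: [10, 8, 7, 14, 17]
Extract 10: [8, 7, 10, 14, 17]
Extract 8: [7, 8, 10, 14, 17]


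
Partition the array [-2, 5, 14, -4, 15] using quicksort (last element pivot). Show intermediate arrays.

Partition 1: pivot=15 at index 4 -> [-2, 5, 14, -4, 15]
Partition 2: pivot=-4 at index 0 -> [-4, 5, 14, -2, 15]
Partition 3: pivot=-2 at index 1 -> [-4, -2, 14, 5, 15]
Partition 4: pivot=5 at index 2 -> [-4, -2, 5, 14, 15]


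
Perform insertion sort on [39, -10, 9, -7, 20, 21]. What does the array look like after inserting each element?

First element 39 is already 'sorted'
Insert -10: shifted 1 elements -> [-10, 39, 9, -7, 20, 21]
Insert 9: shifted 1 elements -> [-10, 9, 39, -7, 20, 21]
Insert -7: shifted 2 elements -> [-10, -7, 9, 39, 20, 21]
Insert 20: shifted 1 elements -> [-10, -7, 9, 20, 39, 21]
Insert 21: shifted 1 elements -> [-10, -7, 9, 20, 21, 39]


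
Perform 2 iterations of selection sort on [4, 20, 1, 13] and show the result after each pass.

Pass 1: Select minimum 1 at index 2, swap -> [1, 20, 4, 13]
Pass 2: Select minimum 4 at index 2, swap -> [1, 4, 20, 13]


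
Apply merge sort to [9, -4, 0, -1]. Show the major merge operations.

Divide and conquer:
  Merge [9] + [-4] -> [-4, 9]
  Merge [0] + [-1] -> [-1, 0]
  Merge [-4, 9] + [-1, 0] -> [-4, -1, 0, 9]


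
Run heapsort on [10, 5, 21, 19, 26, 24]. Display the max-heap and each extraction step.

Build heap: [26, 19, 24, 10, 5, 21]
Extract 26: [24, 19, 21, 10, 5, 26]
Extract 24: [21, 19, 5, 10, 24, 26]
Extract 21: [19, 10, 5, 21, 24, 26]
Extract 19: [10, 5, 19, 21, 24, 26]
Extract 10: [5, 10, 19, 21, 24, 26]


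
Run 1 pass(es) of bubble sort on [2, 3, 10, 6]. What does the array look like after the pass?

After pass 1: [2, 3, 6, 10] (1 swaps)
Total swaps: 1


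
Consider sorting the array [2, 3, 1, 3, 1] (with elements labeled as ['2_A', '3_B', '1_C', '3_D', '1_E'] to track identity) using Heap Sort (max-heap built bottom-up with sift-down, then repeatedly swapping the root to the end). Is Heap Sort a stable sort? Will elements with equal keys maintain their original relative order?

Trace Heap Sort on the labeled array (the key is the number; the letter only tracks identity):
  Build max-heap: [3_B, 3_D, 1_C, 2_A, 1_E]
  Swap root 3_B to index 4, re-heapify first 4 -> [3_D, 2_A, 1_C, 1_E, 3_B]
  Swap root 3_D to index 3, re-heapify first 3 -> [2_A, 1_E, 1_C, 3_D, 3_B]
  Swap root 2_A to index 2, re-heapify first 2 -> [1_C, 1_E, 2_A, 3_D, 3_B]
  Swap root 1_C to index 1, re-heapify first 1 -> [1_E, 1_C, 2_A, 3_D, 3_B]
Final order: [1_E, 1_C, 2_A, 3_D, 3_B]
Equal keys:
  value 1: originally 1_C, 1_E; after sorting 1_E, 1_C -> order changed
  value 3: originally 3_B, 3_D; after sorting 3_D, 3_B -> order changed
Equal keys were reordered, so Heap Sort is not stable: heap construction and root-to-end swaps move elements without regard to the original order of equal keys. (One such input is enough; an unstable sort may happen to preserve order on other inputs, but it gives no guarantee.)
Answer: Not stable


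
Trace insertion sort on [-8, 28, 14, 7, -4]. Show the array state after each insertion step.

First element -8 is already 'sorted'
Insert 28: shifted 0 elements -> [-8, 28, 14, 7, -4]
Insert 14: shifted 1 elements -> [-8, 14, 28, 7, -4]
Insert 7: shifted 2 elements -> [-8, 7, 14, 28, -4]
Insert -4: shifted 3 elements -> [-8, -4, 7, 14, 28]


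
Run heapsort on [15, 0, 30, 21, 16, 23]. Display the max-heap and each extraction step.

Build heap: [30, 21, 23, 0, 16, 15]
Extract 30: [23, 21, 15, 0, 16, 30]
Extract 23: [21, 16, 15, 0, 23, 30]
Extract 21: [16, 0, 15, 21, 23, 30]
Extract 16: [15, 0, 16, 21, 23, 30]
Extract 15: [0, 15, 16, 21, 23, 30]


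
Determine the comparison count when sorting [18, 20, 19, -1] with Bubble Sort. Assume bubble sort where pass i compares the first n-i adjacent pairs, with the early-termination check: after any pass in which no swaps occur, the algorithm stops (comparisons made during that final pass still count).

Pass 1: compare adjacent pairs (0,1)..(2,3) = 3 comparison(s), 2 swap(s) -> [18, 19, -1, 20]
Pass 2: compare adjacent pairs (0,1)..(1,2) = 2 comparison(s), 1 swap(s) -> [18, -1, 19, 20]
Pass 3: compare adjacent pairs (0,1)..(0,1) = 1 comparison(s), 1 swap(s) -> [-1, 18, 19, 20]
Every pass made at least one swap, so all n-1 passes run.
Total comparisons: 3 + 2 + 1 = 6


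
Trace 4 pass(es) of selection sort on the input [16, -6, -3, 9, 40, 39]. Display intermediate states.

Pass 1: Select minimum -6 at index 1, swap -> [-6, 16, -3, 9, 40, 39]
Pass 2: Select minimum -3 at index 2, swap -> [-6, -3, 16, 9, 40, 39]
Pass 3: Select minimum 9 at index 3, swap -> [-6, -3, 9, 16, 40, 39]
Pass 4: Select minimum 16 at index 3, swap -> [-6, -3, 9, 16, 40, 39]


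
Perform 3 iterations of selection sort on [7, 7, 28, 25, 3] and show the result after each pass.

Pass 1: Select minimum 3 at index 4, swap -> [3, 7, 28, 25, 7]
Pass 2: Select minimum 7 at index 1, swap -> [3, 7, 28, 25, 7]
Pass 3: Select minimum 7 at index 4, swap -> [3, 7, 7, 25, 28]


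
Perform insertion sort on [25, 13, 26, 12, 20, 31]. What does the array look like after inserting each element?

First element 25 is already 'sorted'
Insert 13: shifted 1 elements -> [13, 25, 26, 12, 20, 31]
Insert 26: shifted 0 elements -> [13, 25, 26, 12, 20, 31]
Insert 12: shifted 3 elements -> [12, 13, 25, 26, 20, 31]
Insert 20: shifted 2 elements -> [12, 13, 20, 25, 26, 31]
Insert 31: shifted 0 elements -> [12, 13, 20, 25, 26, 31]


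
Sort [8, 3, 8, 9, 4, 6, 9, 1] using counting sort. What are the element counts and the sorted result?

Count array: [0, 1, 0, 1, 1, 0, 1, 0, 2, 2]
(count[i] = number of elements equal to i)
Cumulative count: [0, 1, 1, 2, 3, 3, 4, 4, 6, 8]
Sorted: [1, 3, 4, 6, 8, 8, 9, 9]


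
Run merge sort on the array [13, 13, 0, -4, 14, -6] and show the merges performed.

Divide and conquer:
  Merge [13] + [0] -> [0, 13]
  Merge [13] + [0, 13] -> [0, 13, 13]
  Merge [14] + [-6] -> [-6, 14]
  Merge [-4] + [-6, 14] -> [-6, -4, 14]
  Merge [0, 13, 13] + [-6, -4, 14] -> [-6, -4, 0, 13, 13, 14]


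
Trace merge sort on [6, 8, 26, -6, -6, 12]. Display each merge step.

Divide and conquer:
  Merge [8] + [26] -> [8, 26]
  Merge [6] + [8, 26] -> [6, 8, 26]
  Merge [-6] + [12] -> [-6, 12]
  Merge [-6] + [-6, 12] -> [-6, -6, 12]
  Merge [6, 8, 26] + [-6, -6, 12] -> [-6, -6, 6, 8, 12, 26]


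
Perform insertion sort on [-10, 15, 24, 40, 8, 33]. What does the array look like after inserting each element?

First element -10 is already 'sorted'
Insert 15: shifted 0 elements -> [-10, 15, 24, 40, 8, 33]
Insert 24: shifted 0 elements -> [-10, 15, 24, 40, 8, 33]
Insert 40: shifted 0 elements -> [-10, 15, 24, 40, 8, 33]
Insert 8: shifted 3 elements -> [-10, 8, 15, 24, 40, 33]
Insert 33: shifted 1 elements -> [-10, 8, 15, 24, 33, 40]


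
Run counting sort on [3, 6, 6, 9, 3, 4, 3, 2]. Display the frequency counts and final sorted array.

Count array: [0, 0, 1, 3, 1, 0, 2, 0, 0, 1]
(count[i] = number of elements equal to i)
Cumulative count: [0, 0, 1, 4, 5, 5, 7, 7, 7, 8]
Sorted: [2, 3, 3, 3, 4, 6, 6, 9]


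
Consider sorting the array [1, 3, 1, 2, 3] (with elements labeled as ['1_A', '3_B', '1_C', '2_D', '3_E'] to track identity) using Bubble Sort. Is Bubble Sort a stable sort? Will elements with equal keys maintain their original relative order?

Trace Bubble Sort on the labeled array (the key is the number; the letter only tracks identity):
  After pass 1: [1_A, 1_C, 2_D, 3_B, 3_E]
  After pass 2: [1_A, 1_C, 2_D, 3_B, 3_E] (no swaps, done)
Final order: [1_A, 1_C, 2_D, 3_B, 3_E]
Equal keys:
  value 1: originally 1_A, 1_C; after sorting 1_A, 1_C -> order preserved
  value 3: originally 3_B, 3_E; after sorting 3_B, 3_E -> order preserved
All equal keys kept their original relative order. Bubble Sort is stable: it only swaps adjacent elements when the left one is strictly greater, so equal keys never move past each other.
Answer: Stable


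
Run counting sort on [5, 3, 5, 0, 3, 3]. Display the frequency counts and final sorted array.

Count array: [1, 0, 0, 3, 0, 2]
(count[i] = number of elements equal to i)
Cumulative count: [1, 1, 1, 4, 4, 6]
Sorted: [0, 3, 3, 3, 5, 5]


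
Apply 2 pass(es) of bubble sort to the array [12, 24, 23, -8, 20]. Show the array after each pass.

After pass 1: [12, 23, -8, 20, 24] (3 swaps)
After pass 2: [12, -8, 20, 23, 24] (2 swaps)
Total swaps: 5


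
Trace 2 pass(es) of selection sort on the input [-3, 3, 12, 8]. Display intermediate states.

Pass 1: Select minimum -3 at index 0, swap -> [-3, 3, 12, 8]
Pass 2: Select minimum 3 at index 1, swap -> [-3, 3, 12, 8]


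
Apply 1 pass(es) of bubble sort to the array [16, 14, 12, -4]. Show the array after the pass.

After pass 1: [14, 12, -4, 16] (3 swaps)
Total swaps: 3


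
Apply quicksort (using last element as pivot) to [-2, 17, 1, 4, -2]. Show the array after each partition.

Partition 1: pivot=-2 at index 1 -> [-2, -2, 1, 4, 17]
Partition 2: pivot=17 at index 4 -> [-2, -2, 1, 4, 17]
Partition 3: pivot=4 at index 3 -> [-2, -2, 1, 4, 17]


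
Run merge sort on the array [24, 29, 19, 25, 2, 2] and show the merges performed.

Divide and conquer:
  Merge [29] + [19] -> [19, 29]
  Merge [24] + [19, 29] -> [19, 24, 29]
  Merge [2] + [2] -> [2, 2]
  Merge [25] + [2, 2] -> [2, 2, 25]
  Merge [19, 24, 29] + [2, 2, 25] -> [2, 2, 19, 24, 25, 29]


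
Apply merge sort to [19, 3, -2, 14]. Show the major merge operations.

Divide and conquer:
  Merge [19] + [3] -> [3, 19]
  Merge [-2] + [14] -> [-2, 14]
  Merge [3, 19] + [-2, 14] -> [-2, 3, 14, 19]


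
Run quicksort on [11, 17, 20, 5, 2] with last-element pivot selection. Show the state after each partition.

Partition 1: pivot=2 at index 0 -> [2, 17, 20, 5, 11]
Partition 2: pivot=11 at index 2 -> [2, 5, 11, 17, 20]
Partition 3: pivot=20 at index 4 -> [2, 5, 11, 17, 20]


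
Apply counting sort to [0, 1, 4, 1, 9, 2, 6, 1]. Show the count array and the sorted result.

Count array: [1, 3, 1, 0, 1, 0, 1, 0, 0, 1]
(count[i] = number of elements equal to i)
Cumulative count: [1, 4, 5, 5, 6, 6, 7, 7, 7, 8]
Sorted: [0, 1, 1, 1, 2, 4, 6, 9]


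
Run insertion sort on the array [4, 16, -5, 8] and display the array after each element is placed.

First element 4 is already 'sorted'
Insert 16: shifted 0 elements -> [4, 16, -5, 8]
Insert -5: shifted 2 elements -> [-5, 4, 16, 8]
Insert 8: shifted 1 elements -> [-5, 4, 8, 16]


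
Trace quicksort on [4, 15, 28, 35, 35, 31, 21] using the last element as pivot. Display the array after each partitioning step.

Partition 1: pivot=21 at index 2 -> [4, 15, 21, 35, 35, 31, 28]
Partition 2: pivot=15 at index 1 -> [4, 15, 21, 35, 35, 31, 28]
Partition 3: pivot=28 at index 3 -> [4, 15, 21, 28, 35, 31, 35]
Partition 4: pivot=35 at index 6 -> [4, 15, 21, 28, 35, 31, 35]
Partition 5: pivot=31 at index 4 -> [4, 15, 21, 28, 31, 35, 35]


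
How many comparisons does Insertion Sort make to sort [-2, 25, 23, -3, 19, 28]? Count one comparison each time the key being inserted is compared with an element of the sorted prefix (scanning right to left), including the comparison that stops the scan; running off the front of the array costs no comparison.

Insert 25: -2 <= 25 (stop) = 1 comparison(s) -> [-2, 25, 23, -3, 19, 28]
Insert 23: 25 > 23 (shift), -2 <= 23 (stop) = 2 comparison(s) -> [-2, 23, 25, -3, 19, 28]
Insert -3: 25 > -3 (shift), 23 > -3 (shift), -2 > -3 (shift), reached front = 3 comparison(s) -> [-3, -2, 23, 25, 19, 28]
Insert 19: 25 > 19 (shift), 23 > 19 (shift), -2 <= 19 (stop) = 3 comparison(s) -> [-3, -2, 19, 23, 25, 28]
Insert 28: 25 <= 28 (stop) = 1 comparison(s) -> [-3, -2, 19, 23, 25, 28]
Total comparisons: 1 + 2 + 3 + 3 + 1 = 10


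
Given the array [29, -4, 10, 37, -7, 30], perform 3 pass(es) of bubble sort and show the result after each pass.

After pass 1: [-4, 10, 29, -7, 30, 37] (4 swaps)
After pass 2: [-4, 10, -7, 29, 30, 37] (1 swaps)
After pass 3: [-4, -7, 10, 29, 30, 37] (1 swaps)
Total swaps: 6


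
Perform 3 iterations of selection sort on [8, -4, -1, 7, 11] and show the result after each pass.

Pass 1: Select minimum -4 at index 1, swap -> [-4, 8, -1, 7, 11]
Pass 2: Select minimum -1 at index 2, swap -> [-4, -1, 8, 7, 11]
Pass 3: Select minimum 7 at index 3, swap -> [-4, -1, 7, 8, 11]


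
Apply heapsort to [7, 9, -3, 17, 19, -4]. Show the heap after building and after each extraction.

Build heap: [19, 17, -3, 7, 9, -4]
Extract 19: [17, 9, -3, 7, -4, 19]
Extract 17: [9, 7, -3, -4, 17, 19]
Extract 9: [7, -4, -3, 9, 17, 19]
Extract 7: [-3, -4, 7, 9, 17, 19]
Extract -3: [-4, -3, 7, 9, 17, 19]


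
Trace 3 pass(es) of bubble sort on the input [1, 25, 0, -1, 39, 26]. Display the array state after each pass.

After pass 1: [1, 0, -1, 25, 26, 39] (3 swaps)
After pass 2: [0, -1, 1, 25, 26, 39] (2 swaps)
After pass 3: [-1, 0, 1, 25, 26, 39] (1 swaps)
Total swaps: 6


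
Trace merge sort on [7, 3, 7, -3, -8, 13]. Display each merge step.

Divide and conquer:
  Merge [3] + [7] -> [3, 7]
  Merge [7] + [3, 7] -> [3, 7, 7]
  Merge [-8] + [13] -> [-8, 13]
  Merge [-3] + [-8, 13] -> [-8, -3, 13]
  Merge [3, 7, 7] + [-8, -3, 13] -> [-8, -3, 3, 7, 7, 13]


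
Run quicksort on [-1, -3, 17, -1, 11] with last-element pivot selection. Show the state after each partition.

Partition 1: pivot=11 at index 3 -> [-1, -3, -1, 11, 17]
Partition 2: pivot=-1 at index 2 -> [-1, -3, -1, 11, 17]
Partition 3: pivot=-3 at index 0 -> [-3, -1, -1, 11, 17]


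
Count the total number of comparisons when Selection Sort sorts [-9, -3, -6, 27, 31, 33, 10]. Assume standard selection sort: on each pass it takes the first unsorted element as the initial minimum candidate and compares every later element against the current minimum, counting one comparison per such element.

Pass 1: scan indices 1..6 for the minimum = 6 comparison(s); min is -9, place at index 0 -> [-9, -3, -6, 27, 31, 33, 10]
Pass 2: scan indices 2..6 for the minimum = 5 comparison(s); min is -6, place at index 1 -> [-9, -6, -3, 27, 31, 33, 10]
Pass 3: scan indices 3..6 for the minimum = 4 comparison(s); min is -3, place at index 2 -> [-9, -6, -3, 27, 31, 33, 10]
Pass 4: scan indices 4..6 for the minimum = 3 comparison(s); min is 10, place at index 3 -> [-9, -6, -3, 10, 31, 33, 27]
Pass 5: scan indices 5..6 for the minimum = 2 comparison(s); min is 27, place at index 4 -> [-9, -6, -3, 10, 27, 33, 31]
Pass 6: scan indices 6..6 for the minimum = 1 comparison(s); min is 31, place at index 5 -> [-9, -6, -3, 10, 27, 31, 33]
Selection sort always scans the whole unsorted suffix, so the count is (n-1) + (n-2) + ... + 1 = n(n-1)/2 = 7*6/2 = 21 regardless of the input order.
Total comparisons: 6 + 5 + 4 + 3 + 2 + 1 = 21


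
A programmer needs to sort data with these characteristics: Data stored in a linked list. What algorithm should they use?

Best choice: Merge sort
Reason: Merge sort doesn't require random access; can be done in O(1) extra space for linked lists


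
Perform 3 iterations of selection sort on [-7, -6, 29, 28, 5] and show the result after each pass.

Pass 1: Select minimum -7 at index 0, swap -> [-7, -6, 29, 28, 5]
Pass 2: Select minimum -6 at index 1, swap -> [-7, -6, 29, 28, 5]
Pass 3: Select minimum 5 at index 4, swap -> [-7, -6, 5, 28, 29]


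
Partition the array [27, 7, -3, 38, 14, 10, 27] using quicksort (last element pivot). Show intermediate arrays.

Partition 1: pivot=27 at index 5 -> [27, 7, -3, 14, 10, 27, 38]
Partition 2: pivot=10 at index 2 -> [7, -3, 10, 14, 27, 27, 38]
Partition 3: pivot=-3 at index 0 -> [-3, 7, 10, 14, 27, 27, 38]
Partition 4: pivot=27 at index 4 -> [-3, 7, 10, 14, 27, 27, 38]


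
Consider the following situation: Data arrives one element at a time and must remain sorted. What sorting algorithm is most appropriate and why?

Best choice: Insertion sort
Reason: Insertion sort naturally handles online/streaming input by inserting each new element into sorted position


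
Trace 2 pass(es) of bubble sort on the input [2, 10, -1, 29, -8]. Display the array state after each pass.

After pass 1: [2, -1, 10, -8, 29] (2 swaps)
After pass 2: [-1, 2, -8, 10, 29] (2 swaps)
Total swaps: 4


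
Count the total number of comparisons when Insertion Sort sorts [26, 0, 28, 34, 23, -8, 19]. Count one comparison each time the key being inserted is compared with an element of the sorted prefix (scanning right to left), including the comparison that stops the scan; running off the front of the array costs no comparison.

Insert 0: 26 > 0 (shift), reached front = 1 comparison(s) -> [0, 26, 28, 34, 23, -8, 19]
Insert 28: 26 <= 28 (stop) = 1 comparison(s) -> [0, 26, 28, 34, 23, -8, 19]
Insert 34: 28 <= 34 (stop) = 1 comparison(s) -> [0, 26, 28, 34, 23, -8, 19]
Insert 23: 34 > 23 (shift), 28 > 23 (shift), 26 > 23 (shift), 0 <= 23 (stop) = 4 comparison(s) -> [0, 23, 26, 28, 34, -8, 19]
Insert -8: 34 > -8 (shift), 28 > -8 (shift), 26 > -8 (shift), 23 > -8 (shift), 0 > -8 (shift), reached front = 5 comparison(s) -> [-8, 0, 23, 26, 28, 34, 19]
Insert 19: 34 > 19 (shift), 28 > 19 (shift), 26 > 19 (shift), 23 > 19 (shift), 0 <= 19 (stop) = 5 comparison(s) -> [-8, 0, 19, 23, 26, 28, 34]
Total comparisons: 1 + 1 + 1 + 4 + 5 + 5 = 17


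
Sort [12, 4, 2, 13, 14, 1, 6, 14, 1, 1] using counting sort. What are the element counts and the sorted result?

Count array: [0, 3, 1, 0, 1, 0, 1, 0, 0, 0, 0, 0, 1, 1, 2]
(count[i] = number of elements equal to i)
Cumulative count: [0, 3, 4, 4, 5, 5, 6, 6, 6, 6, 6, 6, 7, 8, 10]
Sorted: [1, 1, 1, 2, 4, 6, 12, 13, 14, 14]


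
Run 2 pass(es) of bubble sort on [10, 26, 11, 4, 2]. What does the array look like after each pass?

After pass 1: [10, 11, 4, 2, 26] (3 swaps)
After pass 2: [10, 4, 2, 11, 26] (2 swaps)
Total swaps: 5


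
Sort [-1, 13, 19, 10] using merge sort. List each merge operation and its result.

Divide and conquer:
  Merge [-1] + [13] -> [-1, 13]
  Merge [19] + [10] -> [10, 19]
  Merge [-1, 13] + [10, 19] -> [-1, 10, 13, 19]


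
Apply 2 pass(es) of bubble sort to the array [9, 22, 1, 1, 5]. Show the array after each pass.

After pass 1: [9, 1, 1, 5, 22] (3 swaps)
After pass 2: [1, 1, 5, 9, 22] (3 swaps)
Total swaps: 6


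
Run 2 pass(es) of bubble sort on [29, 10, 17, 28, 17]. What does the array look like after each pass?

After pass 1: [10, 17, 28, 17, 29] (4 swaps)
After pass 2: [10, 17, 17, 28, 29] (1 swaps)
Total swaps: 5


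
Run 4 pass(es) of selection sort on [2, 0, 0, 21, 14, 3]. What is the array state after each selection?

Pass 1: Select minimum 0 at index 1, swap -> [0, 2, 0, 21, 14, 3]
Pass 2: Select minimum 0 at index 2, swap -> [0, 0, 2, 21, 14, 3]
Pass 3: Select minimum 2 at index 2, swap -> [0, 0, 2, 21, 14, 3]
Pass 4: Select minimum 3 at index 5, swap -> [0, 0, 2, 3, 14, 21]


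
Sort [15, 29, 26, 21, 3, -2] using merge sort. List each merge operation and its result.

Divide and conquer:
  Merge [29] + [26] -> [26, 29]
  Merge [15] + [26, 29] -> [15, 26, 29]
  Merge [3] + [-2] -> [-2, 3]
  Merge [21] + [-2, 3] -> [-2, 3, 21]
  Merge [15, 26, 29] + [-2, 3, 21] -> [-2, 3, 15, 21, 26, 29]


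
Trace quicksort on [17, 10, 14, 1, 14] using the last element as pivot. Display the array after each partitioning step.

Partition 1: pivot=14 at index 3 -> [10, 14, 1, 14, 17]
Partition 2: pivot=1 at index 0 -> [1, 14, 10, 14, 17]
Partition 3: pivot=10 at index 1 -> [1, 10, 14, 14, 17]


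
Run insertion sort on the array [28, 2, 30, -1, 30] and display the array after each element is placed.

First element 28 is already 'sorted'
Insert 2: shifted 1 elements -> [2, 28, 30, -1, 30]
Insert 30: shifted 0 elements -> [2, 28, 30, -1, 30]
Insert -1: shifted 3 elements -> [-1, 2, 28, 30, 30]
Insert 30: shifted 0 elements -> [-1, 2, 28, 30, 30]


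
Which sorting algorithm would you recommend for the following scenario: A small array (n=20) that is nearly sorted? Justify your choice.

Best choice: Insertion sort
Reason: Insertion sort is O(n) for nearly sorted arrays and has low overhead


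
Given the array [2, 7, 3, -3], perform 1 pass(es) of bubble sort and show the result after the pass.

After pass 1: [2, 3, -3, 7] (2 swaps)
Total swaps: 2


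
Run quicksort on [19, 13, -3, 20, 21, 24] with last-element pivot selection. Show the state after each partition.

Partition 1: pivot=24 at index 5 -> [19, 13, -3, 20, 21, 24]
Partition 2: pivot=21 at index 4 -> [19, 13, -3, 20, 21, 24]
Partition 3: pivot=20 at index 3 -> [19, 13, -3, 20, 21, 24]
Partition 4: pivot=-3 at index 0 -> [-3, 13, 19, 20, 21, 24]
Partition 5: pivot=19 at index 2 -> [-3, 13, 19, 20, 21, 24]


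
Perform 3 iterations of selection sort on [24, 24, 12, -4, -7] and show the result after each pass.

Pass 1: Select minimum -7 at index 4, swap -> [-7, 24, 12, -4, 24]
Pass 2: Select minimum -4 at index 3, swap -> [-7, -4, 12, 24, 24]
Pass 3: Select minimum 12 at index 2, swap -> [-7, -4, 12, 24, 24]


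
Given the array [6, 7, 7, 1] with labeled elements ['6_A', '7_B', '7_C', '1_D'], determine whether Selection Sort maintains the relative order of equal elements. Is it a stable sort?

Trace Selection Sort on the labeled array (the key is the number; the letter only tracks identity):
  Pass 1: minimum of unsorted part is 1_D at index 3; swap it with 6_A at index 0 -> [1_D, 7_B, 7_C, 6_A]
  Pass 2: minimum of unsorted part is 6_A at index 3; swap it with 7_B at index 1 -> [1_D, 6_A, 7_C, 7_B]
  Pass 3: minimum 7_C is already at index 2; no swap -> [1_D, 6_A, 7_C, 7_B]
Final order: [1_D, 6_A, 7_C, 7_B]
Equal keys:
  value 7: originally 7_B, 7_C; after sorting 7_C, 7_B -> order changed
Equal keys were reordered, so Selection Sort is not stable: the long-range swap that moves the minimum into place can carry an element past an equal key. (One such input is enough; an unstable sort may happen to preserve order on other inputs, but it gives no guarantee.)
Answer: Not stable


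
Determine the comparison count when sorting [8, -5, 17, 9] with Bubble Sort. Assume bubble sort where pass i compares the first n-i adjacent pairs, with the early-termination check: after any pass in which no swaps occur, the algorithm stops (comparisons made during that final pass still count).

Pass 1: compare adjacent pairs (0,1)..(2,3) = 3 comparison(s), 2 swap(s) -> [-5, 8, 9, 17]
Pass 2: compare adjacent pairs (0,1)..(1,2) = 2 comparison(s), 0 swap(s) -> [-5, 8, 9, 17]
No swaps in this pass, so bubble sort stops here.
Total comparisons: 3 + 2 = 5


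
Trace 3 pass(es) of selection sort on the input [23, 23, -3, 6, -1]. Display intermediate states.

Pass 1: Select minimum -3 at index 2, swap -> [-3, 23, 23, 6, -1]
Pass 2: Select minimum -1 at index 4, swap -> [-3, -1, 23, 6, 23]
Pass 3: Select minimum 6 at index 3, swap -> [-3, -1, 6, 23, 23]


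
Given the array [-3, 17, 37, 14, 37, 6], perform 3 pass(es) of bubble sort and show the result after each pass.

After pass 1: [-3, 17, 14, 37, 6, 37] (2 swaps)
After pass 2: [-3, 14, 17, 6, 37, 37] (2 swaps)
After pass 3: [-3, 14, 6, 17, 37, 37] (1 swaps)
Total swaps: 5


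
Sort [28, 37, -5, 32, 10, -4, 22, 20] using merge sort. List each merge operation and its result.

Divide and conquer:
  Merge [28] + [37] -> [28, 37]
  Merge [-5] + [32] -> [-5, 32]
  Merge [28, 37] + [-5, 32] -> [-5, 28, 32, 37]
  Merge [10] + [-4] -> [-4, 10]
  Merge [22] + [20] -> [20, 22]
  Merge [-4, 10] + [20, 22] -> [-4, 10, 20, 22]
  Merge [-5, 28, 32, 37] + [-4, 10, 20, 22] -> [-5, -4, 10, 20, 22, 28, 32, 37]


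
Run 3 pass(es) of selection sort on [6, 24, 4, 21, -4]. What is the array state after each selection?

Pass 1: Select minimum -4 at index 4, swap -> [-4, 24, 4, 21, 6]
Pass 2: Select minimum 4 at index 2, swap -> [-4, 4, 24, 21, 6]
Pass 3: Select minimum 6 at index 4, swap -> [-4, 4, 6, 21, 24]


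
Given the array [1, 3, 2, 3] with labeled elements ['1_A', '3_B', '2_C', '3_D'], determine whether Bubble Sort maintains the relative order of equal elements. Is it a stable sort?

Trace Bubble Sort on the labeled array (the key is the number; the letter only tracks identity):
  After pass 1: [1_A, 2_C, 3_B, 3_D]
  After pass 2: [1_A, 2_C, 3_B, 3_D] (no swaps, done)
Final order: [1_A, 2_C, 3_B, 3_D]
Equal keys:
  value 3: originally 3_B, 3_D; after sorting 3_B, 3_D -> order preserved
All equal keys kept their original relative order. Bubble Sort is stable: it only swaps adjacent elements when the left one is strictly greater, so equal keys never move past each other.
Answer: Stable


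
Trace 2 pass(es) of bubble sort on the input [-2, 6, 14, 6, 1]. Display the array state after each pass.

After pass 1: [-2, 6, 6, 1, 14] (2 swaps)
After pass 2: [-2, 6, 1, 6, 14] (1 swaps)
Total swaps: 3


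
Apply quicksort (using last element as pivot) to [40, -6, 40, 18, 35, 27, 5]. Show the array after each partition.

Partition 1: pivot=5 at index 1 -> [-6, 5, 40, 18, 35, 27, 40]
Partition 2: pivot=40 at index 6 -> [-6, 5, 40, 18, 35, 27, 40]
Partition 3: pivot=27 at index 3 -> [-6, 5, 18, 27, 35, 40, 40]
Partition 4: pivot=40 at index 5 -> [-6, 5, 18, 27, 35, 40, 40]


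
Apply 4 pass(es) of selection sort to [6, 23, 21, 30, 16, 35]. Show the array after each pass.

Pass 1: Select minimum 6 at index 0, swap -> [6, 23, 21, 30, 16, 35]
Pass 2: Select minimum 16 at index 4, swap -> [6, 16, 21, 30, 23, 35]
Pass 3: Select minimum 21 at index 2, swap -> [6, 16, 21, 30, 23, 35]
Pass 4: Select minimum 23 at index 4, swap -> [6, 16, 21, 23, 30, 35]


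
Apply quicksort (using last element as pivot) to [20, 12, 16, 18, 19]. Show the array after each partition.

Partition 1: pivot=19 at index 3 -> [12, 16, 18, 19, 20]
Partition 2: pivot=18 at index 2 -> [12, 16, 18, 19, 20]
Partition 3: pivot=16 at index 1 -> [12, 16, 18, 19, 20]


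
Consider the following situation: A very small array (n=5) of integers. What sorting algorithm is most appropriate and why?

Best choice: Insertion sort
Reason: For tiny inputs the O(n^2) overhead is negligible and insertion sort has minimal constant factors


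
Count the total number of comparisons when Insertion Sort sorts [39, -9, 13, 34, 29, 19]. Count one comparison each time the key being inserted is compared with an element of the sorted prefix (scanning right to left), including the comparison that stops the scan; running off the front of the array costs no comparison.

Insert -9: 39 > -9 (shift), reached front = 1 comparison(s) -> [-9, 39, 13, 34, 29, 19]
Insert 13: 39 > 13 (shift), -9 <= 13 (stop) = 2 comparison(s) -> [-9, 13, 39, 34, 29, 19]
Insert 34: 39 > 34 (shift), 13 <= 34 (stop) = 2 comparison(s) -> [-9, 13, 34, 39, 29, 19]
Insert 29: 39 > 29 (shift), 34 > 29 (shift), 13 <= 29 (stop) = 3 comparison(s) -> [-9, 13, 29, 34, 39, 19]
Insert 19: 39 > 19 (shift), 34 > 19 (shift), 29 > 19 (shift), 13 <= 19 (stop) = 4 comparison(s) -> [-9, 13, 19, 29, 34, 39]
Total comparisons: 1 + 2 + 2 + 3 + 4 = 12


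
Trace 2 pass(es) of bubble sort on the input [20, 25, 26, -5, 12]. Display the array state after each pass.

After pass 1: [20, 25, -5, 12, 26] (2 swaps)
After pass 2: [20, -5, 12, 25, 26] (2 swaps)
Total swaps: 4


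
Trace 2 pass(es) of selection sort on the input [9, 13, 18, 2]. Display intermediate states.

Pass 1: Select minimum 2 at index 3, swap -> [2, 13, 18, 9]
Pass 2: Select minimum 9 at index 3, swap -> [2, 9, 18, 13]


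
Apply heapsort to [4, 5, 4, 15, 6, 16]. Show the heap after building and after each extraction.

Build heap: [16, 15, 4, 5, 6, 4]
Extract 16: [15, 6, 4, 5, 4, 16]
Extract 15: [6, 5, 4, 4, 15, 16]
Extract 6: [5, 4, 4, 6, 15, 16]
Extract 5: [4, 4, 5, 6, 15, 16]
Extract 4: [4, 4, 5, 6, 15, 16]


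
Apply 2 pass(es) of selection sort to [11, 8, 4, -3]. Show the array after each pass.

Pass 1: Select minimum -3 at index 3, swap -> [-3, 8, 4, 11]
Pass 2: Select minimum 4 at index 2, swap -> [-3, 4, 8, 11]


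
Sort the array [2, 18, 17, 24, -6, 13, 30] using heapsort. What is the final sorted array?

Build heap: [30, 24, 17, 18, -6, 13, 2]
Extract 30: [24, 18, 17, 2, -6, 13, 30]
Extract 24: [18, 13, 17, 2, -6, 24, 30]
Extract 18: [17, 13, -6, 2, 18, 24, 30]
Extract 17: [13, 2, -6, 17, 18, 24, 30]
Extract 13: [2, -6, 13, 17, 18, 24, 30]
Extract 2: [-6, 2, 13, 17, 18, 24, 30]


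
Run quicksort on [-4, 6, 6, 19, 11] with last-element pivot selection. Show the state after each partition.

Partition 1: pivot=11 at index 3 -> [-4, 6, 6, 11, 19]
Partition 2: pivot=6 at index 2 -> [-4, 6, 6, 11, 19]
Partition 3: pivot=6 at index 1 -> [-4, 6, 6, 11, 19]


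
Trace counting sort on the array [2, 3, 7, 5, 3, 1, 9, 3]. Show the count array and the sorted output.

Count array: [0, 1, 1, 3, 0, 1, 0, 1, 0, 1]
(count[i] = number of elements equal to i)
Cumulative count: [0, 1, 2, 5, 5, 6, 6, 7, 7, 8]
Sorted: [1, 2, 3, 3, 3, 5, 7, 9]


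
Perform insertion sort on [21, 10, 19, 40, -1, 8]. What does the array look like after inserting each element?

First element 21 is already 'sorted'
Insert 10: shifted 1 elements -> [10, 21, 19, 40, -1, 8]
Insert 19: shifted 1 elements -> [10, 19, 21, 40, -1, 8]
Insert 40: shifted 0 elements -> [10, 19, 21, 40, -1, 8]
Insert -1: shifted 4 elements -> [-1, 10, 19, 21, 40, 8]
Insert 8: shifted 4 elements -> [-1, 8, 10, 19, 21, 40]


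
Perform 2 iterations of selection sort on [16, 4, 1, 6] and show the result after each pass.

Pass 1: Select minimum 1 at index 2, swap -> [1, 4, 16, 6]
Pass 2: Select minimum 4 at index 1, swap -> [1, 4, 16, 6]


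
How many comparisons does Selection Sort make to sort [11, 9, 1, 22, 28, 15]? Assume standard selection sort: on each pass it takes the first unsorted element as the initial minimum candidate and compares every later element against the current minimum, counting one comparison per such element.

Pass 1: scan indices 1..5 for the minimum = 5 comparison(s); min is 1, place at index 0 -> [1, 9, 11, 22, 28, 15]
Pass 2: scan indices 2..5 for the minimum = 4 comparison(s); min is 9, place at index 1 -> [1, 9, 11, 22, 28, 15]
Pass 3: scan indices 3..5 for the minimum = 3 comparison(s); min is 11, place at index 2 -> [1, 9, 11, 22, 28, 15]
Pass 4: scan indices 4..5 for the minimum = 2 comparison(s); min is 15, place at index 3 -> [1, 9, 11, 15, 28, 22]
Pass 5: scan indices 5..5 for the minimum = 1 comparison(s); min is 22, place at index 4 -> [1, 9, 11, 15, 22, 28]
Selection sort always scans the whole unsorted suffix, so the count is (n-1) + (n-2) + ... + 1 = n(n-1)/2 = 6*5/2 = 15 regardless of the input order.
Total comparisons: 5 + 4 + 3 + 2 + 1 = 15


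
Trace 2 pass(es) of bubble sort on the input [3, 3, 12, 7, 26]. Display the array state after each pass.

After pass 1: [3, 3, 7, 12, 26] (1 swaps)
After pass 2: [3, 3, 7, 12, 26] (0 swaps)
Total swaps: 1


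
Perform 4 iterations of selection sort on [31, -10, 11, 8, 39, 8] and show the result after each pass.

Pass 1: Select minimum -10 at index 1, swap -> [-10, 31, 11, 8, 39, 8]
Pass 2: Select minimum 8 at index 3, swap -> [-10, 8, 11, 31, 39, 8]
Pass 3: Select minimum 8 at index 5, swap -> [-10, 8, 8, 31, 39, 11]
Pass 4: Select minimum 11 at index 5, swap -> [-10, 8, 8, 11, 39, 31]


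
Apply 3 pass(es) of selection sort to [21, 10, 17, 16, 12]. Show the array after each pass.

Pass 1: Select minimum 10 at index 1, swap -> [10, 21, 17, 16, 12]
Pass 2: Select minimum 12 at index 4, swap -> [10, 12, 17, 16, 21]
Pass 3: Select minimum 16 at index 3, swap -> [10, 12, 16, 17, 21]


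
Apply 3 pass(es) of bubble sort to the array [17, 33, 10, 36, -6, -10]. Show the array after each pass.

After pass 1: [17, 10, 33, -6, -10, 36] (3 swaps)
After pass 2: [10, 17, -6, -10, 33, 36] (3 swaps)
After pass 3: [10, -6, -10, 17, 33, 36] (2 swaps)
Total swaps: 8


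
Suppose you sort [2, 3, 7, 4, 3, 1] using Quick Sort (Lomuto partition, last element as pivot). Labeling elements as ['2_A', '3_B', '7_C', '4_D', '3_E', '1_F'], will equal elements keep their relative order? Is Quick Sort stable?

Trace Quick Sort on the labeled array (the key is the number; the letter only tracks identity):
  Partition indices 0..5 around pivot 1_F -> [1_F, 3_B, 7_C, 4_D, 3_E, 2_A]
  Partition indices 1..5 around pivot 2_A -> [1_F, 2_A, 7_C, 4_D, 3_E, 3_B]
  Partition indices 2..5 around pivot 3_B -> [1_F, 2_A, 3_E, 3_B, 7_C, 4_D]
  Partition indices 4..5 around pivot 4_D -> [1_F, 2_A, 3_E, 3_B, 4_D, 7_C]
Final order: [1_F, 2_A, 3_E, 3_B, 4_D, 7_C]
Equal keys:
  value 3: originally 3_B, 3_E; after sorting 3_E, 3_B -> order changed
Equal keys were reordered, so Quick Sort is not stable: partition swaps elements across long distances and can reorder equal keys. (One such input is enough; an unstable sort may happen to preserve order on other inputs, but it gives no guarantee.)
Answer: Not stable


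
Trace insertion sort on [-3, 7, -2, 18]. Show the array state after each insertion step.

First element -3 is already 'sorted'
Insert 7: shifted 0 elements -> [-3, 7, -2, 18]
Insert -2: shifted 1 elements -> [-3, -2, 7, 18]
Insert 18: shifted 0 elements -> [-3, -2, 7, 18]


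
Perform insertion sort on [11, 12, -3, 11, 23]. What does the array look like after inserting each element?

First element 11 is already 'sorted'
Insert 12: shifted 0 elements -> [11, 12, -3, 11, 23]
Insert -3: shifted 2 elements -> [-3, 11, 12, 11, 23]
Insert 11: shifted 1 elements -> [-3, 11, 11, 12, 23]
Insert 23: shifted 0 elements -> [-3, 11, 11, 12, 23]


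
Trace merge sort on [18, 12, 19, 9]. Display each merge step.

Divide and conquer:
  Merge [18] + [12] -> [12, 18]
  Merge [19] + [9] -> [9, 19]
  Merge [12, 18] + [9, 19] -> [9, 12, 18, 19]


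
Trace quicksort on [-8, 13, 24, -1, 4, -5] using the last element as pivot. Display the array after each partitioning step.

Partition 1: pivot=-5 at index 1 -> [-8, -5, 24, -1, 4, 13]
Partition 2: pivot=13 at index 4 -> [-8, -5, -1, 4, 13, 24]
Partition 3: pivot=4 at index 3 -> [-8, -5, -1, 4, 13, 24]


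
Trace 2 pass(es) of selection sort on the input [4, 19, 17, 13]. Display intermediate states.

Pass 1: Select minimum 4 at index 0, swap -> [4, 19, 17, 13]
Pass 2: Select minimum 13 at index 3, swap -> [4, 13, 17, 19]


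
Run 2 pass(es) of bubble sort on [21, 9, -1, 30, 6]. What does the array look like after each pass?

After pass 1: [9, -1, 21, 6, 30] (3 swaps)
After pass 2: [-1, 9, 6, 21, 30] (2 swaps)
Total swaps: 5


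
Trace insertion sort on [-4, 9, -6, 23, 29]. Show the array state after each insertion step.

First element -4 is already 'sorted'
Insert 9: shifted 0 elements -> [-4, 9, -6, 23, 29]
Insert -6: shifted 2 elements -> [-6, -4, 9, 23, 29]
Insert 23: shifted 0 elements -> [-6, -4, 9, 23, 29]
Insert 29: shifted 0 elements -> [-6, -4, 9, 23, 29]


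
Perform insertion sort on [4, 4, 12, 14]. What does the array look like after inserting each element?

First element 4 is already 'sorted'
Insert 4: shifted 0 elements -> [4, 4, 12, 14]
Insert 12: shifted 0 elements -> [4, 4, 12, 14]
Insert 14: shifted 0 elements -> [4, 4, 12, 14]


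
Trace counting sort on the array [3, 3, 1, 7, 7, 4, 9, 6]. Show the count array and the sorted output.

Count array: [0, 1, 0, 2, 1, 0, 1, 2, 0, 1]
(count[i] = number of elements equal to i)
Cumulative count: [0, 1, 1, 3, 4, 4, 5, 7, 7, 8]
Sorted: [1, 3, 3, 4, 6, 7, 7, 9]


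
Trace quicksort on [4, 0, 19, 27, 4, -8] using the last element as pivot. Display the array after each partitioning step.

Partition 1: pivot=-8 at index 0 -> [-8, 0, 19, 27, 4, 4]
Partition 2: pivot=4 at index 3 -> [-8, 0, 4, 4, 19, 27]
Partition 3: pivot=4 at index 2 -> [-8, 0, 4, 4, 19, 27]
Partition 4: pivot=27 at index 5 -> [-8, 0, 4, 4, 19, 27]


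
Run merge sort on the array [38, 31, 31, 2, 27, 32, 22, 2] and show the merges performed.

Divide and conquer:
  Merge [38] + [31] -> [31, 38]
  Merge [31] + [2] -> [2, 31]
  Merge [31, 38] + [2, 31] -> [2, 31, 31, 38]
  Merge [27] + [32] -> [27, 32]
  Merge [22] + [2] -> [2, 22]
  Merge [27, 32] + [2, 22] -> [2, 22, 27, 32]
  Merge [2, 31, 31, 38] + [2, 22, 27, 32] -> [2, 2, 22, 27, 31, 31, 32, 38]
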